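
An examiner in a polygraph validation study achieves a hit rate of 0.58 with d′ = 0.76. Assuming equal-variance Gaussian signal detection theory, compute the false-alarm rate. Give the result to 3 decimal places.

z(hit rate) = z(0.58) = 0.2019
z(FA) = z(H) − d' = 0.2019 − 0.76 = -0.5581
false-alarm rate = Φ(-0.5581) = 0.2884

false-alarm rate = 0.288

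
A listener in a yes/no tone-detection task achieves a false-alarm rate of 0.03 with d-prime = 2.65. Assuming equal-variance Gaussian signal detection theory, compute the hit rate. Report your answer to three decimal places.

hit rate = 0.779

z(false-alarm rate) = z(0.03) = -1.8808
z(H) = z(FA) + d' = -1.8808 + 2.65 = 0.7692
hit rate = Φ(0.7692) = 0.7791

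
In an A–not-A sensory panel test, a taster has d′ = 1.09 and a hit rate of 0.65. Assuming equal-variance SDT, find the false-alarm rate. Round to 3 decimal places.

false-alarm rate = 0.241

z(hit rate) = z(0.65) = 0.3853
z(FA) = z(H) − d' = 0.3853 − 1.09 = -0.7047
false-alarm rate = Φ(-0.7047) = 0.2405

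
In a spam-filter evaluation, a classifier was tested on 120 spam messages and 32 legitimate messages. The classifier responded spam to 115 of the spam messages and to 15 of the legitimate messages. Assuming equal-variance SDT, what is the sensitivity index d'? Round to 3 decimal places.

d' = 1.810

H = 115/120 = 0.9583
FA = 15/32 = 0.4688
z(0.9583) = 1.7313, z(0.4688) = -0.0783
d' = z(H) − z(FA) = 1.7313 − (-0.0783) = 1.8096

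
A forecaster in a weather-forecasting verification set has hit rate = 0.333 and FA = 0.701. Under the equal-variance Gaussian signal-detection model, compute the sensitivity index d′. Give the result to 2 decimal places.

d′ = -0.96

z(H) = z(0.333) = -0.4316
z(FA) = z(0.701) = 0.5273
d' = z(H) − z(FA) = -0.4316 − 0.5273 = -0.9589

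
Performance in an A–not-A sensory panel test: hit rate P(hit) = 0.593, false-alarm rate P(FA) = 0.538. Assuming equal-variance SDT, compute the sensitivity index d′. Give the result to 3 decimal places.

z(0.593) = 0.2353, z(0.538) = 0.0954
d' = z(H) − z(FA) = 0.2353 − 0.0954 = 0.1399

d′ = 0.140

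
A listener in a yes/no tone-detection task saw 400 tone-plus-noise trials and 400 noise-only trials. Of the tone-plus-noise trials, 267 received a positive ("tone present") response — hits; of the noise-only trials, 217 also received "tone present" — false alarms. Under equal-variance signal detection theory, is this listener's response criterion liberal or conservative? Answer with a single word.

z(H) = 0.433, z(FA) = 0.107
c = −½·(z(H) + z(FA)) = -0.270
c < 0 → liberal criterion (biased toward responding “yes”).

liberal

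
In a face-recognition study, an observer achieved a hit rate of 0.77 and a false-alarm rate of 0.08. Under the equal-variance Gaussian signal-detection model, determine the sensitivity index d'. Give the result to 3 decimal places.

d' = 2.144

Φ⁻¹(0.77) = 0.7388, Φ⁻¹(0.08) = -1.4051
d' = z(H) − z(FA) = 0.7388 − (-1.4051) = 2.1439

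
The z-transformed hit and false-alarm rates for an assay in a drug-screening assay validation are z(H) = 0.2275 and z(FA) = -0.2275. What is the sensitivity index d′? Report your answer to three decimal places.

d′ = 0.455

d' = z(H) − z(FA) = 0.2275 − (-0.2275) = 0.4550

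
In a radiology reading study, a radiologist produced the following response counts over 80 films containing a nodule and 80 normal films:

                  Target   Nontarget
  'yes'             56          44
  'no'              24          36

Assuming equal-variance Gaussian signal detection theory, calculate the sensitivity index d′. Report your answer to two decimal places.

d′ = 0.40

H = 56/80 = 0.7000
FA = 44/80 = 0.5500
Φ⁻¹(H) = 0.524
Φ⁻¹(FA) = 0.126
d' = z(H) − z(FA) = 0.524 − 0.126 = 0.398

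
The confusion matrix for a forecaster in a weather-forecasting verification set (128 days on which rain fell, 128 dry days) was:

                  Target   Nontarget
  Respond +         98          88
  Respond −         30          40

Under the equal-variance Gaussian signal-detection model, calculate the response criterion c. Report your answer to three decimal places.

c = -0.607

H = 98/128 = 0.7656
FA = 88/128 = 0.6875
Φ⁻¹(H) = Φ⁻¹(0.7656) = 0.7244
Φ⁻¹(FA) = Φ⁻¹(0.6875) = 0.4888
c = −½·[z(H) + z(FA)] = −0.5 × (0.7244 + 0.4888) = -0.6066
c < 0: the forecaster has a liberal response bias.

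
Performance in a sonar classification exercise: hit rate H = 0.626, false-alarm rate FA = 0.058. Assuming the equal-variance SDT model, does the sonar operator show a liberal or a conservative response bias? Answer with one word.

z(H) = 0.321, z(FA) = -1.572
c = −½·(z(H) + z(FA)) = 0.6255
c > 0 → conservative criterion (biased toward responding “no”).

conservative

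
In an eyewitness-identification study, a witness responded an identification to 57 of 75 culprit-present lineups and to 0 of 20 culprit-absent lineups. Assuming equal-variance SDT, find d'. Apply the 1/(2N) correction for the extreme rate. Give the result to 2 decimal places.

The false-alarm rate is 0/20 = 0, so apply the 1/(2N) correction: FA → 1/(2·20) = 0.02500.
z(H) = z(0.76000) = 0.706
z(FA) = z(0.02500) = -1.960
d' = 0.706 − (-1.960) = 2.666

d' = 2.67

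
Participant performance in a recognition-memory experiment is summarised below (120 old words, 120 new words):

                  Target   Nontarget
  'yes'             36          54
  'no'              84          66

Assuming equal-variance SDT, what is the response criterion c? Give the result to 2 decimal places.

c = 0.33

H = 36/120 = 0.3000
FA = 54/120 = 0.4500
Φ⁻¹(H) = Φ⁻¹(0.3000) = -0.5244
Φ⁻¹(FA) = Φ⁻¹(0.4500) = -0.1257
c = −½·[z(H) + z(FA)] = −0.5 × (-0.5244 + (-0.1257)) = 0.32505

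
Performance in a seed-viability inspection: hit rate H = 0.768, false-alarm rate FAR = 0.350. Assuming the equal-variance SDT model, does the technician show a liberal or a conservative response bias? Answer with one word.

liberal

z(H) = 0.732, z(FA) = -0.385
c = −½·(z(H) + z(FA)) = -0.1735
c < 0 → liberal criterion (biased toward responding “yes”).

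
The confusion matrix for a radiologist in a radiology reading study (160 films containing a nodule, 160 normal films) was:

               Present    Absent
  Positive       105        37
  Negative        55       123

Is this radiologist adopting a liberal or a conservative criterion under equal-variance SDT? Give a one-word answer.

z(H) = 0.402, z(FA) = -0.735
c = −½·(z(H) + z(FA)) = 0.1665
c > 0 → conservative criterion (biased toward responding “no”).

conservative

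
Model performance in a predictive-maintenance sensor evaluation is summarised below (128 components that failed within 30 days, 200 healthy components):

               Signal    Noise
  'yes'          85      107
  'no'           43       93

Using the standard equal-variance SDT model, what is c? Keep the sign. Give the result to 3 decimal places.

H = 85/128 = 0.6641
FA = 107/200 = 0.5350
z(H) = 0.4237
z(FA) = 0.0878
c = −½·[z(H) + z(FA)] = −0.5 × (0.4237 + 0.0878) = -0.25575

c = -0.256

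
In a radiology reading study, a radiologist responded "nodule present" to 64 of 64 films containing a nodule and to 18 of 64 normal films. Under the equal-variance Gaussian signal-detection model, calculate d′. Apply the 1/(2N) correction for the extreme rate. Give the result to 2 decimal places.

The hit rate is 64/64 = 1, so apply the 1/(2N) correction: H → 1 − 1/(2·64) = 0.99219.
z(H) = z(0.99219) = 2.418
z(FA) = z(0.28125) = -0.579
d' = 2.418 − (-0.579) = 2.997

d′ = 3.00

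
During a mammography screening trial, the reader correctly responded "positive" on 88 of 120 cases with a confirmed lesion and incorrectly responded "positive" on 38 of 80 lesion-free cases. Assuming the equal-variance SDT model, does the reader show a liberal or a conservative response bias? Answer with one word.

z(H) = 0.623, z(FA) = -0.063
c = −½·(z(H) + z(FA)) = -0.280
c < 0 → liberal criterion (biased toward responding “yes”).

liberal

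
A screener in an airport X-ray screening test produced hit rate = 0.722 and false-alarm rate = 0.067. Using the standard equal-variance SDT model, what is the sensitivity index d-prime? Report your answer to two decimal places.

d-prime = 2.09

z(H) = 0.5888
z(FA) = -1.4985
d' = z(H) − z(FA) = 0.5888 − (-1.4985) = 2.0873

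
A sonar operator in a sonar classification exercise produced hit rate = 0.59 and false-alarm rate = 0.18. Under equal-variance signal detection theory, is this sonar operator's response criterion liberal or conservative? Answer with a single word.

z(H) = 0.228, z(FA) = -0.915
c = −½·(z(H) + z(FA)) = 0.3435
c > 0 → conservative criterion (biased toward responding “no”).

conservative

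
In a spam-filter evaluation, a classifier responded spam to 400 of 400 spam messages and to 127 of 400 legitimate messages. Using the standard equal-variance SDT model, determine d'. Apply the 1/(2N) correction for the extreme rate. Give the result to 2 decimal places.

The hit rate is 400/400 = 1, so apply the 1/(2N) correction: H → 1 − 1/(2·400) = 0.99875.
z(H) = z(0.99875) = 3.023
z(FA) = z(0.31750) = -0.475
d' = 3.023 − (-0.475) = 3.498

d' = 3.50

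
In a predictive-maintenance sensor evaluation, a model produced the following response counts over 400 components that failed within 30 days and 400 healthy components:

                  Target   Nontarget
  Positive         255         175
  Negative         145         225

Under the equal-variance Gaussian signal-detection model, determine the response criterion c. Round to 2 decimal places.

H = 255/400 = 0.6375
FA = 175/400 = 0.4375
Φ⁻¹(0.6375) = 0.352, Φ⁻¹(0.4375) = -0.157
c = −½·[z(H) + z(FA)] = −0.5 × (0.352 + (-0.157)) = -0.0975

c = -0.10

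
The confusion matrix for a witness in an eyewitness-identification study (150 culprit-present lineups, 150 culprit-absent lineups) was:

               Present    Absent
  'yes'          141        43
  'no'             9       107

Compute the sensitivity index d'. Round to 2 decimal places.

d' = 2.12

H = 141/150 = 0.9400
FA = 43/150 = 0.2867
z(0.9400) = 1.555, z(0.2867) = -0.563
d' = z(H) − z(FA) = 1.555 − (-0.563) = 2.118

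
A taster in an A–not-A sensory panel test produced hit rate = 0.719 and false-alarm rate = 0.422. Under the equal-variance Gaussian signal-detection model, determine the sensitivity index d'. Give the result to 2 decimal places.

d' = 0.78

z(H) = z(0.719) = 0.580
z(FA) = z(0.422) = -0.197
d' = z(H) − z(FA) = 0.580 − (-0.197) = 0.777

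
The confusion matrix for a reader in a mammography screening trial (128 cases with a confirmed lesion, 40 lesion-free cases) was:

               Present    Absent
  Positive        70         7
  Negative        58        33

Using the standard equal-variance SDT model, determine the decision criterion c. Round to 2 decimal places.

c = 0.41

H = 70/128 = 0.5469
FA = 7/40 = 0.1750
z(0.5469) = 0.118, z(0.1750) = -0.935
c = −½·[z(H) + z(FA)] = −0.5 × (0.118 + (-0.935)) = 0.4085
c > 0: the reader has a conservative response bias.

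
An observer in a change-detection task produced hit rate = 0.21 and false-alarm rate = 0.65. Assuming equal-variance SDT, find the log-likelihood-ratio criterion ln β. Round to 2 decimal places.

ln β = -0.25

Φ⁻¹(H) = Φ⁻¹(0.21) = -0.806
Φ⁻¹(FA) = Φ⁻¹(0.65) = 0.385
ln β = −½·[z(H)² − z(FA)²] = −0.5 × (0.650 − 0.148) = -0.251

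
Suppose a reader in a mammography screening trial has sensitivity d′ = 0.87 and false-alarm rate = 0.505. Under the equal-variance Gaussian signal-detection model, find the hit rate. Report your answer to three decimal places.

hit rate = 0.811

z(false-alarm rate) = z(0.505) = 0.0125
z(H) = z(FA) + d' = 0.0125 + 0.87 = 0.8825
hit rate = Φ(0.8825) = 0.8112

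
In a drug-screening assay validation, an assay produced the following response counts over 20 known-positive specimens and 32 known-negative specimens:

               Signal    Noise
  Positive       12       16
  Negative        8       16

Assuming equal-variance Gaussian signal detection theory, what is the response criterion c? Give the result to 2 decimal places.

c = -0.13

H = 12/20 = 0.6000
FA = 16/32 = 0.5000
z(H) = z(0.6000) = 0.2533
z(FA) = z(0.5000) = 0.0000
c = −½·[z(H) + z(FA)] = −0.5 × (0.2533 + 0.0000) = -0.12665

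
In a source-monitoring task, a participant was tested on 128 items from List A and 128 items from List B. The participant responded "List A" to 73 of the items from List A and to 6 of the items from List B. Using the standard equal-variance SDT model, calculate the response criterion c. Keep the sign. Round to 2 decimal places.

H = 73/128 = 0.5703
FA = 6/128 = 0.0469
z(0.5703) = 0.1771, z(0.0469) = -1.6757
c = −½·[z(H) + z(FA)] = −0.5 × (0.1771 + (-1.6757)) = 0.7493

c = 0.75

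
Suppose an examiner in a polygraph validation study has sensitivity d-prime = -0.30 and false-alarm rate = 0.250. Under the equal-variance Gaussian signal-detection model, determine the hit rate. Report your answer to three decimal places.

z(false-alarm rate) = z(0.250) = -0.6745
z(H) = z(FA) + d' = -0.6745 + (-0.30) = -0.9745
hit rate = Φ(-0.9745) = 0.1649

hit rate = 0.165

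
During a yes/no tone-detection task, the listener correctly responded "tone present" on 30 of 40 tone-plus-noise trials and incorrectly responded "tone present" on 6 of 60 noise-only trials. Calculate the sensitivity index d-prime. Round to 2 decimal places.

H = 30/40 = 0.7500
FA = 6/60 = 0.1000
Φ⁻¹(0.7500) = 0.6745, Φ⁻¹(0.1000) = -1.2816
d' = z(H) − z(FA) = 0.6745 − (-1.2816) = 1.9561

d-prime = 1.96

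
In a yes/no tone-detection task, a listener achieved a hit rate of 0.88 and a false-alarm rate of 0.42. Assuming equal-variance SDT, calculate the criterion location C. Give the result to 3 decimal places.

z(H) = 1.1750
z(FA) = -0.2019
c = −½·[z(H) + z(FA)] = −0.5 × (1.1750 + (-0.2019)) = -0.48655

C = -0.487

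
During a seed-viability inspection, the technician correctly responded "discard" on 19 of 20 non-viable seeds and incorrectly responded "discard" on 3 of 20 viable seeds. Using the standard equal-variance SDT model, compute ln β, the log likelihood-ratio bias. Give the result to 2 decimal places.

ln β = -0.82

H = 19/20 = 0.9500
FA = 3/20 = 0.1500
z(H) = 1.645
z(FA) = -1.036
ln β = −½·[z(H)² − z(FA)²] = −0.5 × (2.706 − 1.073) = -0.8165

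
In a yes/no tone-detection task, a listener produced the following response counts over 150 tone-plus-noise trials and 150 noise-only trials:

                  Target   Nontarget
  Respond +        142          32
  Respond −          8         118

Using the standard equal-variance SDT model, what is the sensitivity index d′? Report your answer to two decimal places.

H = 142/150 = 0.9467
FA = 32/150 = 0.2133
z(H) = z(0.9467) = 1.6137
z(FA) = z(0.2133) = -0.7950
d' = z(H) − z(FA) = 1.6137 − (-0.7950) = 2.4087

d′ = 2.41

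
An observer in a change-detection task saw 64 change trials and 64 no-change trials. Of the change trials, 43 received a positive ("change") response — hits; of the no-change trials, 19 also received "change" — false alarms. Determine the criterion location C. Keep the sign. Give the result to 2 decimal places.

C = 0.04

H = 43/64 = 0.6719
FA = 19/64 = 0.2969
Φ⁻¹(H) = Φ⁻¹(0.6719) = 0.445
Φ⁻¹(FA) = Φ⁻¹(0.2969) = -0.533
c = −½·[z(H) + z(FA)] = −0.5 × (0.445 + (-0.533)) = 0.044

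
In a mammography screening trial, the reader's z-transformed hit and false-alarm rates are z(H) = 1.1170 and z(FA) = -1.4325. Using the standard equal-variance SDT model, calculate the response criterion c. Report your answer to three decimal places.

c = 0.158

c = −½·[z(H) + z(FA)] = −½·(1.1170 + (-1.4325)) = 0.15775
c > 0: the reader has a conservative response bias.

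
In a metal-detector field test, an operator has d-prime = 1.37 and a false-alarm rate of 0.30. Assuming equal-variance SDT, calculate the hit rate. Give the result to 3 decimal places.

hit rate = 0.801

z(false-alarm rate) = z(0.30) = -0.5244
z(H) = z(FA) + d' = -0.5244 + 1.37 = 0.8456
hit rate = Φ(0.8456) = 0.8011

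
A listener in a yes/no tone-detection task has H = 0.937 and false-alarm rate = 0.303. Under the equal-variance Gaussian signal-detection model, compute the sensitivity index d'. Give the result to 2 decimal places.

z(H) = z(0.937) = 1.5301
z(FA) = z(0.303) = -0.5158
d' = z(H) − z(FA) = 1.5301 − (-0.5158) = 2.0459

d' = 2.05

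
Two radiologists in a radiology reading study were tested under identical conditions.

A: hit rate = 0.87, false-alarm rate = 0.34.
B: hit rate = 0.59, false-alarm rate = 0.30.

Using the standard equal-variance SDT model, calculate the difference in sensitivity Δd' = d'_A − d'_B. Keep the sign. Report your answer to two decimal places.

Δd' = 0.79

A: z(0.87) = 1.126, z(0.34) = -0.412, d' = 1.538
B: z(0.59) = 0.228, z(0.30) = -0.524, d' = 0.752
Δd' = d'_A − d'_B = 1.538 − 0.752 = 0.786
A has the higher sensitivity.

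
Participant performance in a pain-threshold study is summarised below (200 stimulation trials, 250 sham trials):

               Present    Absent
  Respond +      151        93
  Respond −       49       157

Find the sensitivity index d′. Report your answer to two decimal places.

H = 151/200 = 0.7550
FA = 93/250 = 0.3720
z(H) = z(0.7550) = 0.6903
z(FA) = z(0.3720) = -0.3266
d' = z(H) − z(FA) = 0.6903 − (-0.3266) = 1.0169

d′ = 1.02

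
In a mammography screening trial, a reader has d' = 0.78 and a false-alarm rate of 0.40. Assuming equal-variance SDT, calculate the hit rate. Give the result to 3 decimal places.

hit rate = 0.701

z(false-alarm rate) = z(0.40) = -0.2533
z(H) = z(FA) + d' = -0.2533 + 0.78 = 0.5267
hit rate = Φ(0.5267) = 0.7008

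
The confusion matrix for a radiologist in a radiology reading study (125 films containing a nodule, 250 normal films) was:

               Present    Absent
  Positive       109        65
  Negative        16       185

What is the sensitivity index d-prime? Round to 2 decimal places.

H = 109/125 = 0.8720
FA = 65/250 = 0.2600
z(H) = 1.1359
z(FA) = -0.6433
d' = z(H) − z(FA) = 1.1359 − (-0.6433) = 1.7792

d-prime = 1.78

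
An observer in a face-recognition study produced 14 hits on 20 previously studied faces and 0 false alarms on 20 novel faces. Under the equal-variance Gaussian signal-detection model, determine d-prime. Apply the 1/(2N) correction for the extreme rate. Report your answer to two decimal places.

d-prime = 2.48

The false-alarm rate is 0/20 = 0, so apply the 1/(2N) correction: FA → 1/(2·20) = 0.02500.
z(H) = z(0.70000) = 0.524
z(FA) = z(0.02500) = -1.960
d' = 0.524 − (-1.960) = 2.484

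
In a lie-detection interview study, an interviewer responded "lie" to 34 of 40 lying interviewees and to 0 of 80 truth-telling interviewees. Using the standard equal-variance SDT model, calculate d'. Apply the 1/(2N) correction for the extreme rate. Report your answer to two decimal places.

The false-alarm rate is 0/80 = 0, so apply the 1/(2N) correction: FA → 1/(2·80) = 0.00625.
z(H) = z(0.85000) = 1.036
z(FA) = z(0.00625) = -2.498
d' = 1.036 − (-2.498) = 3.534

d' = 3.53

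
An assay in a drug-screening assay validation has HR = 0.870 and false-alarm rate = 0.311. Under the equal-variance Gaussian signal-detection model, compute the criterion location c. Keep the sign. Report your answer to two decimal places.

c = -0.32

Φ⁻¹(H) = Φ⁻¹(0.870) = 1.1264
Φ⁻¹(FA) = Φ⁻¹(0.311) = -0.4930
c = −½·[z(H) + z(FA)] = −0.5 × (1.1264 + (-0.4930)) = -0.3167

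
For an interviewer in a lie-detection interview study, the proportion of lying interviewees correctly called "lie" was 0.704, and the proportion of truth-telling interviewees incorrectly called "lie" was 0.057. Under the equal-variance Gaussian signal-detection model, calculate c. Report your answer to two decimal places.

z(H) = z(0.704) = 0.5359
z(FA) = z(0.057) = -1.5805
c = −½·[z(H) + z(FA)] = −0.5 × (0.5359 + (-1.5805)) = 0.5223
c > 0: the interviewer has a conservative response bias.

c = 0.52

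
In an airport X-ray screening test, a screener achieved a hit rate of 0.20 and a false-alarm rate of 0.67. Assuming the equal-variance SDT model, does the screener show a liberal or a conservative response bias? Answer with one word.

conservative

z(H) = -0.842, z(FA) = 0.440
c = −½·(z(H) + z(FA)) = 0.201
c > 0 → conservative criterion (biased toward responding “no”).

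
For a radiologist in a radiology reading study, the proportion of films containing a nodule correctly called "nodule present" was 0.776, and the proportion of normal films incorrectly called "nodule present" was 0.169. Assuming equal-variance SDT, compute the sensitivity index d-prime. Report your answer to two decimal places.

d-prime = 1.72

z(H) = 0.7588
z(FA) = -0.9581
d' = z(H) − z(FA) = 0.7588 − (-0.9581) = 1.7169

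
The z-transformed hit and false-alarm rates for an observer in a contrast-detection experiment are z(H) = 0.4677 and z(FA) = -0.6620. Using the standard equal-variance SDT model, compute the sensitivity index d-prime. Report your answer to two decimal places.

d-prime = 1.13

d' = z(H) − z(FA) = 0.4677 − (-0.6620) = 1.1297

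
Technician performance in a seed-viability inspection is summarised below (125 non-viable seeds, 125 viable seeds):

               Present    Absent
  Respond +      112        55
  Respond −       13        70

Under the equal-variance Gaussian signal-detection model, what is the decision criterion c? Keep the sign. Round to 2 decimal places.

H = 112/125 = 0.8960
FA = 55/125 = 0.4400
z(H) = 1.2591
z(FA) = -0.1510
c = −½·[z(H) + z(FA)] = −0.5 × (1.2591 + (-0.1510)) = -0.55405
c < 0: the technician has a liberal response bias.

c = -0.55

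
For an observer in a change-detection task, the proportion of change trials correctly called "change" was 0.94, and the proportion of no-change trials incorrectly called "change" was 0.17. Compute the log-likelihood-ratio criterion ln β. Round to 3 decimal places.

z(H) = 1.5548
z(FA) = -0.9542
ln β = −½·[z(H)² − z(FA)²] = −0.5 × (2.4174 − 0.9105) = -0.75345

ln β = -0.753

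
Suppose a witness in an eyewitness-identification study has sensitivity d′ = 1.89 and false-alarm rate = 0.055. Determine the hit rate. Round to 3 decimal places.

hit rate = 0.615

z(false-alarm rate) = z(0.055) = -1.5982
z(H) = z(FA) + d' = -1.5982 + 1.89 = 0.2918
hit rate = Φ(0.2918) = 0.6148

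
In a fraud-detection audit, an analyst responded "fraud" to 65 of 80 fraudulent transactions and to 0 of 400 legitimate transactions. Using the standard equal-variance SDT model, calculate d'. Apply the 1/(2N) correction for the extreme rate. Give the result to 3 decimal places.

d' = 3.910

The false-alarm rate is 0/400 = 0, so apply the 1/(2N) correction: FA → 1/(2·400) = 0.00125.
z(H) = z(0.81250) = 0.8871
z(FA) = z(0.00125) = -3.0233
d' = 0.8871 − (-3.0233) = 3.9104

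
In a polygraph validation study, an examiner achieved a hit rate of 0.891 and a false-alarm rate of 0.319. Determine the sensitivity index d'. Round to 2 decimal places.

d' = 1.70

z(H) = 1.232
z(FA) = -0.470
d' = z(H) − z(FA) = 1.232 − (-0.470) = 1.702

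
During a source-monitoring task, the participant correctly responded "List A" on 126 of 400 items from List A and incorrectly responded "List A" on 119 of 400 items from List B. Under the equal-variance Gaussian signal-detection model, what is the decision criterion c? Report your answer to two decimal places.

c = 0.51

H = 126/400 = 0.3150
FA = 119/400 = 0.2975
Φ⁻¹(H) = Φ⁻¹(0.3150) = -0.482
Φ⁻¹(FA) = Φ⁻¹(0.2975) = -0.532
c = −½·[z(H) + z(FA)] = −0.5 × (-0.482 + (-0.532)) = 0.507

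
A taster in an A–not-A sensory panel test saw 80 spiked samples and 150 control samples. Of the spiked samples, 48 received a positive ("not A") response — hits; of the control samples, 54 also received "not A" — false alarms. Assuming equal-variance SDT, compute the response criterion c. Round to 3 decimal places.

c = 0.053

H = 48/80 = 0.6000
FA = 54/150 = 0.3600
z(H) = 0.2533
z(FA) = -0.3585
c = −½·[z(H) + z(FA)] = −0.5 × (0.2533 + (-0.3585)) = 0.0526
c > 0: the taster has a conservative response bias.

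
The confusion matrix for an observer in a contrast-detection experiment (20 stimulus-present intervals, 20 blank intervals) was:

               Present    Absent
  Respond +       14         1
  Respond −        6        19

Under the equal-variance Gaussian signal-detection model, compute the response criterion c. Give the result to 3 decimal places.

c = 0.560

H = 14/20 = 0.7000
FA = 1/20 = 0.0500
Φ⁻¹(0.7000) = 0.5244, Φ⁻¹(0.0500) = -1.6449
c = −½·[z(H) + z(FA)] = −0.5 × (0.5244 + (-1.6449)) = 0.56025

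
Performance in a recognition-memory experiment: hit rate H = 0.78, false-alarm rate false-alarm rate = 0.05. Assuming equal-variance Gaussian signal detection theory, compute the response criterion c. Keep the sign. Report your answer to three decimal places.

Φ⁻¹(H) = Φ⁻¹(0.78) = 0.7722
Φ⁻¹(FA) = Φ⁻¹(0.05) = -1.6449
c = −½·[z(H) + z(FA)] = −0.5 × (0.7722 + (-1.6449)) = 0.43635
c > 0: the participant has a conservative response bias.

c = 0.436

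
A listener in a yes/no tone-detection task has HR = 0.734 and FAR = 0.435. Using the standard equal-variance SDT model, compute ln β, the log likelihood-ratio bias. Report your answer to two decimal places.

ln β = -0.18

z(H) = z(0.734) = 0.625
z(FA) = z(0.435) = -0.164
ln β = −½·[z(H)² − z(FA)²] = −0.5 × (0.391 − 0.027) = -0.182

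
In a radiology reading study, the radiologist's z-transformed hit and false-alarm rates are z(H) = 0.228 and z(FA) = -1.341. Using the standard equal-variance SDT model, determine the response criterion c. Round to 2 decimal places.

c = −½·[z(H) + z(FA)] = −½·(0.228 + (-1.341)) = 0.5565
c > 0: the radiologist has a conservative response bias.

c = 0.56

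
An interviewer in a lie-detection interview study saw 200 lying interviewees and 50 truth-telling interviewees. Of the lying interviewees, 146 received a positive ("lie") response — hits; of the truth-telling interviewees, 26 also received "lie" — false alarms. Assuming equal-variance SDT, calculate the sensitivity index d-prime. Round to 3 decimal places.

H = 146/200 = 0.7300
FA = 26/50 = 0.5200
z(H) = z(0.7300) = 0.6128
z(FA) = z(0.5200) = 0.0502
d' = z(H) − z(FA) = 0.6128 − 0.0502 = 0.5626

d-prime = 0.563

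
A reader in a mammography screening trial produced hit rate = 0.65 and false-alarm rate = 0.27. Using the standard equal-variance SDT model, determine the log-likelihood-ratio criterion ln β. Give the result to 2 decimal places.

z(H) = 0.385
z(FA) = -0.613
ln β = −½·[z(H)² − z(FA)²] = −0.5 × (0.148 − 0.376) = 0.114

ln β = 0.11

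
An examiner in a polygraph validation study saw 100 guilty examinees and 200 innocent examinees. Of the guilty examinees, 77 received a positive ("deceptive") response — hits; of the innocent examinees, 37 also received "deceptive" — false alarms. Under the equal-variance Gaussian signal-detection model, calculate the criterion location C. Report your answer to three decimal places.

H = 77/100 = 0.7700
FA = 37/200 = 0.1850
z(0.7700) = 0.7388, z(0.1850) = -0.8965
c = −½·[z(H) + z(FA)] = −0.5 × (0.7388 + (-0.8965)) = 0.07885
c > 0: the examiner has a conservative response bias.

C = 0.079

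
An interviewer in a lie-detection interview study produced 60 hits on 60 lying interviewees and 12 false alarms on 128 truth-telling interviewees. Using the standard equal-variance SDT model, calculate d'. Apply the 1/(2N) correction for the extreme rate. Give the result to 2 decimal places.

The hit rate is 60/60 = 1, so apply the 1/(2N) correction: H → 1 − 1/(2·60) = 0.99167.
z(H) = z(0.99167) = 2.394
z(FA) = z(0.09375) = -1.318
d' = 2.394 − (-1.318) = 3.712

d' = 3.71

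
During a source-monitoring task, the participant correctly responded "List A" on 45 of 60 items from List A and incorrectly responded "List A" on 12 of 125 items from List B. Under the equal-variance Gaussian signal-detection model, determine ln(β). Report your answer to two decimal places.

H = 45/60 = 0.7500
FA = 12/125 = 0.0960
Φ⁻¹(H) = 0.674
Φ⁻¹(FA) = -1.305
ln β = −½·[z(H)² − z(FA)²] = −0.5 × (0.454 − 1.703) = 0.6245

ln β = 0.62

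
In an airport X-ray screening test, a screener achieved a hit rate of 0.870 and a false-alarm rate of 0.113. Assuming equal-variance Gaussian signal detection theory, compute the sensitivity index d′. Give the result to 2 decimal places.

z(0.870) = 1.126, z(0.113) = -1.211
d' = z(H) − z(FA) = 1.126 − (-1.211) = 2.337

d′ = 2.34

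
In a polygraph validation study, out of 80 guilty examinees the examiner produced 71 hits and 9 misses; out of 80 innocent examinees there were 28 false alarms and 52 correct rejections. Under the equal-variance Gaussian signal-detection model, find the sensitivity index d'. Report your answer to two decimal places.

d' = 1.60

H = 71/80 = 0.8875
FA = 28/80 = 0.3500
z(0.8875) = 1.2133, z(0.3500) = -0.3853
d' = z(H) − z(FA) = 1.2133 − (-0.3853) = 1.5986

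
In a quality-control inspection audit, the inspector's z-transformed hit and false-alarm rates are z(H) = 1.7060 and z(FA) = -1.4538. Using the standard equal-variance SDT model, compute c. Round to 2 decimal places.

c = -0.13

c = −½·[z(H) + z(FA)] = −½·(1.7060 + (-1.4538)) = -0.1261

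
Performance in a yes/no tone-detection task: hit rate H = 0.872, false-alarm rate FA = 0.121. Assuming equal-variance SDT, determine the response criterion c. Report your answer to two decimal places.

c = 0.02

z(H) = 1.136
z(FA) = -1.170
c = −½·[z(H) + z(FA)] = −0.5 × (1.136 + (-1.170)) = 0.017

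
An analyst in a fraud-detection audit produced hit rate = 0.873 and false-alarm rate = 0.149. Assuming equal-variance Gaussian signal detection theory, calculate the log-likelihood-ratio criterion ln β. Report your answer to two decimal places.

z(H) = 1.141
z(FA) = -1.041
ln β = −½·[z(H)² − z(FA)²] = −0.5 × (1.302 − 1.084) = -0.109

ln β = -0.11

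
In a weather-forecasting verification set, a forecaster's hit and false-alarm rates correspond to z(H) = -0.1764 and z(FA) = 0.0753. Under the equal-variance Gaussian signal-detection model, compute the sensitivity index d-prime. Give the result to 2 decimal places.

d' = z(H) − z(FA) = -0.1764 − 0.0753 = -0.2517

d-prime = -0.25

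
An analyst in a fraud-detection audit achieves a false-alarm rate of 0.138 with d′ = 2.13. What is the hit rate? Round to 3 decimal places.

hit rate = 0.851

z(false-alarm rate) = z(0.138) = -1.0893
z(H) = z(FA) + d' = -1.0893 + 2.13 = 1.0407
hit rate = Φ(1.0407) = 0.8510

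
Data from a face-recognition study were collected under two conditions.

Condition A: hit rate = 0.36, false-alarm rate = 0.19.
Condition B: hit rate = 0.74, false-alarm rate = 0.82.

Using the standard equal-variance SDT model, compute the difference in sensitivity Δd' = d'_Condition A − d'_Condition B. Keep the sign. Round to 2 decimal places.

Condition A: z(0.36) = -0.358, z(0.19) = -0.878, d' = 0.520
Condition B: z(0.74) = 0.643, z(0.82) = 0.915, d' = -0.272
Δd' = d'_Condition A − d'_Condition B = 0.520 − (-0.272) = 0.792
Condition A has the higher sensitivity.

Δd' = 0.79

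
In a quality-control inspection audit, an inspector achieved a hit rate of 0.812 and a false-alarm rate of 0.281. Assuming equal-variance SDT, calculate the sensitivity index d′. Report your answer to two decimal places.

d′ = 1.47

z(0.812) = 0.885, z(0.281) = -0.580
d' = z(H) − z(FA) = 0.885 − (-0.580) = 1.465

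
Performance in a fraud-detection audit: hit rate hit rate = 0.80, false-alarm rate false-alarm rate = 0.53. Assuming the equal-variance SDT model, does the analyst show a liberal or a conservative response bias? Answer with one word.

z(H) = 0.842, z(FA) = 0.075
c = −½·(z(H) + z(FA)) = -0.4585
c < 0 → liberal criterion (biased toward responding “yes”).

liberal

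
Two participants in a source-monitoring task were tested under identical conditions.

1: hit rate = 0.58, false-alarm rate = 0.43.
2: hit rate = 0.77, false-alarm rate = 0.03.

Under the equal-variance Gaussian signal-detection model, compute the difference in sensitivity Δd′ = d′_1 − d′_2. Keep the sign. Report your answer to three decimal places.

1: z(0.58) = 0.2019, z(0.43) = -0.1764, d' = 0.3783
2: z(0.77) = 0.7388, z(0.03) = -1.8808, d' = 2.6196
Δd' = d'_1 − d'_2 = 0.3783 − 2.6196 = -2.2413
2 has the higher sensitivity.

Δd′ = -2.241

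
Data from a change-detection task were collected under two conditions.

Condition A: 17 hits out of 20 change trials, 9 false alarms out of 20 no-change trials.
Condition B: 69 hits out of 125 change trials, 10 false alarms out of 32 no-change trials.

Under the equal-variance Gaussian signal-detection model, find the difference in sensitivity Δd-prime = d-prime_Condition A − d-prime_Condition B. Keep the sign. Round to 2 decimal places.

Condition A: z(0.8500) = 1.036, z(0.4500) = -0.126, d' = 1.162
Condition B: z(0.5520) = 0.131, z(0.3125) = -0.489, d' = 0.620
Δd' = d'_Condition A − d'_Condition B = 1.162 − 0.620 = 0.542
Condition A has the higher sensitivity.

Δd-prime = 0.54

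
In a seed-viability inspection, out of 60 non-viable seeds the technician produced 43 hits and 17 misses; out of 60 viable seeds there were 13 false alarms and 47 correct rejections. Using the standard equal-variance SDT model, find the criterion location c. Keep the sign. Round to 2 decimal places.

c = 0.11

H = 43/60 = 0.7167
FA = 13/60 = 0.2167
Φ⁻¹(0.7167) = 0.5731, Φ⁻¹(0.2167) = -0.7834
c = −½·[z(H) + z(FA)] = −0.5 × (0.5731 + (-0.7834)) = 0.10515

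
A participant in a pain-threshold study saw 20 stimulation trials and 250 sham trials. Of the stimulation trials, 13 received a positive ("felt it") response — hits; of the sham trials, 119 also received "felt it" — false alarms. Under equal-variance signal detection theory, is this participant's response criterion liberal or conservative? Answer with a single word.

liberal

z(H) = 0.385, z(FA) = -0.060
c = −½·(z(H) + z(FA)) = -0.1625
c < 0 → liberal criterion (biased toward responding “yes”).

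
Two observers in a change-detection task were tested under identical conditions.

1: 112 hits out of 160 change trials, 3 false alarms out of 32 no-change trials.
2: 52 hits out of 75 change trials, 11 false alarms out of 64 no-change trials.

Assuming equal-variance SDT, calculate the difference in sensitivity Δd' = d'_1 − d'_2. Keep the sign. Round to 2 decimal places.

1: z(0.7000) = 0.524, z(0.0938) = -1.318, d' = 1.842
2: z(0.6933) = 0.505, z(0.1719) = -0.947, d' = 1.452
Δd' = d'_1 − d'_2 = 1.842 − 1.452 = 0.390
1 has the higher sensitivity.

Δd' = 0.39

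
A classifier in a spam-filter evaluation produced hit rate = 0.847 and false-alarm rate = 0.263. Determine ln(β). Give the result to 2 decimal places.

z(0.847) = 1.024, z(0.263) = -0.634
ln β = −½·[z(H)² − z(FA)²] = −0.5 × (1.049 − 0.402) = -0.3235

ln β = -0.32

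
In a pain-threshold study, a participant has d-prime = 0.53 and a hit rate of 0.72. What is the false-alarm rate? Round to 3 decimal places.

false-alarm rate = 0.521

z(hit rate) = z(0.72) = 0.5828
z(FA) = z(H) − d' = 0.5828 − 0.53 = 0.0528
false-alarm rate = Φ(0.0528) = 0.5211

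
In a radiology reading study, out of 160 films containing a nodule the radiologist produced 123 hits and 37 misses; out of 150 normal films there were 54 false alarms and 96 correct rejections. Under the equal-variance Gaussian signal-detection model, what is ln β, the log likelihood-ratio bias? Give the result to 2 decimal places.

H = 123/160 = 0.7688
FA = 54/150 = 0.3600
z(H) = z(0.7688) = 0.735
z(FA) = z(0.3600) = -0.358
ln β = −½·[z(H)² − z(FA)²] = −0.5 × (0.540 − 0.128) = -0.206

ln β = -0.21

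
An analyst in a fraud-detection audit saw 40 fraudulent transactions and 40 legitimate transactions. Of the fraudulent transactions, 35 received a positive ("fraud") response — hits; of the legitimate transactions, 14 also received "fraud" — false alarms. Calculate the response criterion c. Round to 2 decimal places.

c = -0.38

H = 35/40 = 0.8750
FA = 14/40 = 0.3500
z(0.8750) = 1.150, z(0.3500) = -0.385
c = −½·[z(H) + z(FA)] = −0.5 × (1.150 + (-0.385)) = -0.3825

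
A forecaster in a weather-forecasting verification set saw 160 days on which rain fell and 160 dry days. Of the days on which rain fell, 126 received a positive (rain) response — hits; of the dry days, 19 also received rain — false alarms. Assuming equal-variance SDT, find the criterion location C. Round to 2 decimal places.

H = 126/160 = 0.7875
FA = 19/160 = 0.1187
z(0.7875) = 0.7978, z(0.1187) = -1.1815
c = −½·[z(H) + z(FA)] = −0.5 × (0.7978 + (-1.1815)) = 0.19185

C = 0.19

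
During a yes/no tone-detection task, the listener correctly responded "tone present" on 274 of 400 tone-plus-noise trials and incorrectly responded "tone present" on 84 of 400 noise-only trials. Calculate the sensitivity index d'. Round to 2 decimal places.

d' = 1.29

H = 274/400 = 0.6850
FA = 84/400 = 0.2100
z(H) = z(0.6850) = 0.4817
z(FA) = z(0.2100) = -0.8064
d' = z(H) − z(FA) = 0.4817 − (-0.8064) = 1.2881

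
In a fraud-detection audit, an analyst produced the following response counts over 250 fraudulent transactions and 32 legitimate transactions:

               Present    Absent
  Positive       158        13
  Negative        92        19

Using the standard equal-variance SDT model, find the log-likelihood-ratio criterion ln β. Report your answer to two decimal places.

ln β = -0.03

H = 158/250 = 0.6320
FA = 13/32 = 0.4062
z(H) = 0.337
z(FA) = -0.237
ln β = −½·[z(H)² − z(FA)²] = −0.5 × (0.114 − 0.056) = -0.029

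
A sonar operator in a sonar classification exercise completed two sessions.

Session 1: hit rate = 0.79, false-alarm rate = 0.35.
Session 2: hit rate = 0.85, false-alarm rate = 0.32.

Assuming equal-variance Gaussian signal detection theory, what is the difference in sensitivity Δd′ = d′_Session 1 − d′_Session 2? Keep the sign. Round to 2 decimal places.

Session 1: z(0.79) = 0.806, z(0.35) = -0.385, d' = 1.191
Session 2: z(0.85) = 1.036, z(0.32) = -0.468, d' = 1.504
Δd' = d'_Session 1 − d'_Session 2 = 1.191 − 1.504 = -0.313
Session 2 has the higher sensitivity.

Δd′ = -0.31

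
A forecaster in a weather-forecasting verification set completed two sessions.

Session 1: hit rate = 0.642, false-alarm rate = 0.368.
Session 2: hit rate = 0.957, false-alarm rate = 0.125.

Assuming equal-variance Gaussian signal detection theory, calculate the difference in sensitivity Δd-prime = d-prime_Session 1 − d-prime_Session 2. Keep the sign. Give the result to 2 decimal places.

Session 1: z(0.642) = 0.364, z(0.368) = -0.337, d' = 0.701
Session 2: z(0.957) = 1.717, z(0.125) = -1.150, d' = 2.867
Δd' = d'_Session 1 − d'_Session 2 = 0.701 − 2.867 = -2.166
Session 2 has the higher sensitivity.

Δd-prime = -2.17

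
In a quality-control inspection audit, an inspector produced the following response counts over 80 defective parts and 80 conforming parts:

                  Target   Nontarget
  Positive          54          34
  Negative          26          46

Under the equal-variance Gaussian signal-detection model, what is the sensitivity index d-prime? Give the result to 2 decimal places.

d-prime = 0.64

H = 54/80 = 0.6750
FA = 34/80 = 0.4250
z(0.6750) = 0.454, z(0.4250) = -0.189
d' = z(H) − z(FA) = 0.454 − (-0.189) = 0.643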